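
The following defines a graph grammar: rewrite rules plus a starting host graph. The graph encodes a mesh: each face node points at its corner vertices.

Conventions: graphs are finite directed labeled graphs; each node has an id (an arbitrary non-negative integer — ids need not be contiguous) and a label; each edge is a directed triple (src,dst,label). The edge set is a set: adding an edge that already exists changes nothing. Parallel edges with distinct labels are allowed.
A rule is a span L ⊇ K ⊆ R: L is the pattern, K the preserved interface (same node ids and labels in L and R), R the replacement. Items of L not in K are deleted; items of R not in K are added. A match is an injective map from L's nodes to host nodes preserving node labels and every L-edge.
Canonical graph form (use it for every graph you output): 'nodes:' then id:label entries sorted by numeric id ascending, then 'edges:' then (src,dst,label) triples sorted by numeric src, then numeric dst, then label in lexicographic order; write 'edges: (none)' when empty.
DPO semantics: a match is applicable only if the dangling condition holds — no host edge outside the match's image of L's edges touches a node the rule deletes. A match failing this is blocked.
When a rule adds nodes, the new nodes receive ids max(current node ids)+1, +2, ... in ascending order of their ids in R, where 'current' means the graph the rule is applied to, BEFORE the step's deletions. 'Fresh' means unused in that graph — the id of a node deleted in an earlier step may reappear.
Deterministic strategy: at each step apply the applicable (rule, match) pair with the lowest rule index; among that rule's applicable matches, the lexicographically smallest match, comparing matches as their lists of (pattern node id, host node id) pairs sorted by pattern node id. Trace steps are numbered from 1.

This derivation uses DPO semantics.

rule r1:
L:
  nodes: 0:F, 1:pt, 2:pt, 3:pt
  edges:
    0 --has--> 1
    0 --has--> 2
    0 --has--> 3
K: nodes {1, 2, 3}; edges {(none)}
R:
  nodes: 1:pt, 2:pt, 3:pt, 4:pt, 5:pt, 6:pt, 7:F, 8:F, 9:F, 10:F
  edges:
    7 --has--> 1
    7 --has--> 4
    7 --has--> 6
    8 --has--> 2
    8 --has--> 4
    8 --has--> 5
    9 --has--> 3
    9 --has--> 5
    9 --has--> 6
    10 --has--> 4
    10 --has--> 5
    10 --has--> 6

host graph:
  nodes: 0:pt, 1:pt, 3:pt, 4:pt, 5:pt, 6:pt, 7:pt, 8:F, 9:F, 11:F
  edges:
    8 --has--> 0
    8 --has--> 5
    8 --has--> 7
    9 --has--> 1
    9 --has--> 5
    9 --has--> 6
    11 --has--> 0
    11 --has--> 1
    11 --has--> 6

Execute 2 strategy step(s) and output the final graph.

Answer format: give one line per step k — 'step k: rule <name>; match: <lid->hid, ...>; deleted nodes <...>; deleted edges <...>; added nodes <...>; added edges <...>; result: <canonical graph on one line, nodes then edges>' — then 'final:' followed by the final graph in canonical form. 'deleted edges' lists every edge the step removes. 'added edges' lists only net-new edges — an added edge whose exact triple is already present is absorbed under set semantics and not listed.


step 1: rule r1; match: 0->8, 1->0, 2->5, 3->7; deleted nodes 8; deleted edges (8,0,has); (8,5,has); (8,7,has); added nodes 12, 13, 14, 15, 16, 17, 18; added edges (15,0,has); (15,12,has); (15,14,has); (16,5,has); (16,12,has); (16,13,has); (17,7,has); (17,13,has); (17,14,has); (18,12,has); (18,13,has); (18,14,has); result: nodes: 0:pt, 1:pt, 3:pt, 4:pt, 5:pt, 6:pt, 7:pt, 9:F, 11:F, 12:pt, 13:pt, 14:pt, 15:F, 16:F, 17:F, 18:F edges: (9,1,has); (9,5,has); (9,6,has); (11,0,has); (11,1,has); (11,6,has); (15,0,has); (15,12,has); (15,14,has); (16,5,has); (16,12,has); (16,13,has); (17,7,has); (17,13,has); (17,14,has); (18,12,has); (18,13,has); (18,14,has)
step 2: rule r1; match: 0->9, 1->1, 2->5, 3->6; deleted nodes 9; deleted edges (9,1,has); (9,5,has); (9,6,has); added nodes 19, 20, 21, 22, 23, 24, 25; added edges (22,1,has); (22,19,has); (22,21,has); (23,5,has); (23,19,has); (23,20,has); (24,6,has); (24,20,has); (24,21,has); (25,19,has); (25,20,has); (25,21,has); result: nodes: 0:pt, 1:pt, 3:pt, 4:pt, 5:pt, 6:pt, 7:pt, 11:F, 12:pt, 13:pt, 14:pt, 15:F, 16:F, 17:F, 18:F, 19:pt, 20:pt, 21:pt, 22:F, 23:F, 24:F, 25:F edges: (11,0,has); (11,1,has); (11,6,has); (15,0,has); (15,12,has); (15,14,has); (16,5,has); (16,12,has); (16,13,has); (17,7,has); (17,13,has); (17,14,has); (18,12,has); (18,13,has); (18,14,has); (22,1,has); (22,19,has); (22,21,has); (23,5,has); (23,19,has); (23,20,has); (24,6,has); (24,20,has); (24,21,has); (25,19,has); (25,20,has); (25,21,has)
final:
nodes: 0:pt, 1:pt, 3:pt, 4:pt, 5:pt, 6:pt, 7:pt, 11:F, 12:pt, 13:pt, 14:pt, 15:F, 16:F, 17:F, 18:F, 19:pt, 20:pt, 21:pt, 22:F, 23:F, 24:F, 25:F
edges: (11,0,has); (11,1,has); (11,6,has); (15,0,has); (15,12,has); (15,14,has); (16,5,has); (16,12,has); (16,13,has); (17,7,has); (17,13,has); (17,14,has); (18,12,has); (18,13,has); (18,14,has); (22,1,has); (22,19,has); (22,21,has); (23,5,has); (23,19,has); (23,20,has); (24,6,has); (24,20,has); (24,21,has); (25,19,has); (25,20,has); (25,21,has)


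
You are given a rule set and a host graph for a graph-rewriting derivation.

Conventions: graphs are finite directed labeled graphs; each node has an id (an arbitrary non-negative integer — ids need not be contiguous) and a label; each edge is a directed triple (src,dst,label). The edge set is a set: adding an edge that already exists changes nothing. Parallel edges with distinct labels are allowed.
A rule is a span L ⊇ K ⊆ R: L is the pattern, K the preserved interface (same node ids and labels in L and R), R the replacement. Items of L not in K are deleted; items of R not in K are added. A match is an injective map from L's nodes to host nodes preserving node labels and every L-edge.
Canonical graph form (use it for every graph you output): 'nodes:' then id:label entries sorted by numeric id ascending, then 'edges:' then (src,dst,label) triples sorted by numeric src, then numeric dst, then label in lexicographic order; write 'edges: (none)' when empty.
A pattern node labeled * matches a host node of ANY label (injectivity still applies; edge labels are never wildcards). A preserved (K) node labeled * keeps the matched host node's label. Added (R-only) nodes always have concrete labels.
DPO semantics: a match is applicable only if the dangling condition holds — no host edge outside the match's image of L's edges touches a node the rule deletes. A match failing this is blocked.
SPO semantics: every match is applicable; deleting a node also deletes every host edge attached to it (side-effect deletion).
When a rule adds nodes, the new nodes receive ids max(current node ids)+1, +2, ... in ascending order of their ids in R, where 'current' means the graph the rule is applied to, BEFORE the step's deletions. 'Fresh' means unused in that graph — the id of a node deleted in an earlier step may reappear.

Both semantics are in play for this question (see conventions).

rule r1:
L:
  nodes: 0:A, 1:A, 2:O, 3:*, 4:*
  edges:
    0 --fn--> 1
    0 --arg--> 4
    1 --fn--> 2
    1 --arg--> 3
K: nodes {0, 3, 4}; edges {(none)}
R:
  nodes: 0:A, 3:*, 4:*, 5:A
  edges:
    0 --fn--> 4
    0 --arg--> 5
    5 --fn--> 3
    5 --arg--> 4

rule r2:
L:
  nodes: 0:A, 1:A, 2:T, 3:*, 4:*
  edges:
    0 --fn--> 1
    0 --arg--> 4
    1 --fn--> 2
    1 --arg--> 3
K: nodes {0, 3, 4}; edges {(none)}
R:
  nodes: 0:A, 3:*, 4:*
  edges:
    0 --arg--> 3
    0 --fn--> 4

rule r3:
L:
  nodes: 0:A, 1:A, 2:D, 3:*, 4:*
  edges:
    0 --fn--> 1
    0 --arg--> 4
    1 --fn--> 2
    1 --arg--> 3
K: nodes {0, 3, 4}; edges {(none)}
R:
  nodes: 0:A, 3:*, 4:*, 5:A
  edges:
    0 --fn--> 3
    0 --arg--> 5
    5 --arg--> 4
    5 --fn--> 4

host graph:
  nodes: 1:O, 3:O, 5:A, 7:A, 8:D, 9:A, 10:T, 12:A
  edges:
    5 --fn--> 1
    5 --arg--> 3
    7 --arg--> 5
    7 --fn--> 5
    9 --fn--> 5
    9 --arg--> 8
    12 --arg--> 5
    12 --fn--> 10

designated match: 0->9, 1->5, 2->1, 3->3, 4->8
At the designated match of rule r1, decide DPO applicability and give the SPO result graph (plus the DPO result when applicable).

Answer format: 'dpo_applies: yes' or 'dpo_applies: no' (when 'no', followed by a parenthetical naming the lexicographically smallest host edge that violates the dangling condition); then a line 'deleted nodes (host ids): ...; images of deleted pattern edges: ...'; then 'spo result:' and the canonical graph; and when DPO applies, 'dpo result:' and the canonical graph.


dpo_applies: no
(the rule deletes node 5, which keeps host edge (7,5,arg) outside the match image — the dangling condition fails, DPO blocks; SPO proceeds and side-deletes such edges)
deleted nodes (host ids): 1, 5; images of deleted pattern edges: (5,1,fn); (5,3,arg); (9,5,fn); (9,8,arg)
spo result:
nodes: 3:O, 7:A, 8:D, 9:A, 10:T, 12:A, 13:A
edges: (9,8,fn); (9,13,arg); (12,10,fn); (13,3,fn); (13,8,arg)


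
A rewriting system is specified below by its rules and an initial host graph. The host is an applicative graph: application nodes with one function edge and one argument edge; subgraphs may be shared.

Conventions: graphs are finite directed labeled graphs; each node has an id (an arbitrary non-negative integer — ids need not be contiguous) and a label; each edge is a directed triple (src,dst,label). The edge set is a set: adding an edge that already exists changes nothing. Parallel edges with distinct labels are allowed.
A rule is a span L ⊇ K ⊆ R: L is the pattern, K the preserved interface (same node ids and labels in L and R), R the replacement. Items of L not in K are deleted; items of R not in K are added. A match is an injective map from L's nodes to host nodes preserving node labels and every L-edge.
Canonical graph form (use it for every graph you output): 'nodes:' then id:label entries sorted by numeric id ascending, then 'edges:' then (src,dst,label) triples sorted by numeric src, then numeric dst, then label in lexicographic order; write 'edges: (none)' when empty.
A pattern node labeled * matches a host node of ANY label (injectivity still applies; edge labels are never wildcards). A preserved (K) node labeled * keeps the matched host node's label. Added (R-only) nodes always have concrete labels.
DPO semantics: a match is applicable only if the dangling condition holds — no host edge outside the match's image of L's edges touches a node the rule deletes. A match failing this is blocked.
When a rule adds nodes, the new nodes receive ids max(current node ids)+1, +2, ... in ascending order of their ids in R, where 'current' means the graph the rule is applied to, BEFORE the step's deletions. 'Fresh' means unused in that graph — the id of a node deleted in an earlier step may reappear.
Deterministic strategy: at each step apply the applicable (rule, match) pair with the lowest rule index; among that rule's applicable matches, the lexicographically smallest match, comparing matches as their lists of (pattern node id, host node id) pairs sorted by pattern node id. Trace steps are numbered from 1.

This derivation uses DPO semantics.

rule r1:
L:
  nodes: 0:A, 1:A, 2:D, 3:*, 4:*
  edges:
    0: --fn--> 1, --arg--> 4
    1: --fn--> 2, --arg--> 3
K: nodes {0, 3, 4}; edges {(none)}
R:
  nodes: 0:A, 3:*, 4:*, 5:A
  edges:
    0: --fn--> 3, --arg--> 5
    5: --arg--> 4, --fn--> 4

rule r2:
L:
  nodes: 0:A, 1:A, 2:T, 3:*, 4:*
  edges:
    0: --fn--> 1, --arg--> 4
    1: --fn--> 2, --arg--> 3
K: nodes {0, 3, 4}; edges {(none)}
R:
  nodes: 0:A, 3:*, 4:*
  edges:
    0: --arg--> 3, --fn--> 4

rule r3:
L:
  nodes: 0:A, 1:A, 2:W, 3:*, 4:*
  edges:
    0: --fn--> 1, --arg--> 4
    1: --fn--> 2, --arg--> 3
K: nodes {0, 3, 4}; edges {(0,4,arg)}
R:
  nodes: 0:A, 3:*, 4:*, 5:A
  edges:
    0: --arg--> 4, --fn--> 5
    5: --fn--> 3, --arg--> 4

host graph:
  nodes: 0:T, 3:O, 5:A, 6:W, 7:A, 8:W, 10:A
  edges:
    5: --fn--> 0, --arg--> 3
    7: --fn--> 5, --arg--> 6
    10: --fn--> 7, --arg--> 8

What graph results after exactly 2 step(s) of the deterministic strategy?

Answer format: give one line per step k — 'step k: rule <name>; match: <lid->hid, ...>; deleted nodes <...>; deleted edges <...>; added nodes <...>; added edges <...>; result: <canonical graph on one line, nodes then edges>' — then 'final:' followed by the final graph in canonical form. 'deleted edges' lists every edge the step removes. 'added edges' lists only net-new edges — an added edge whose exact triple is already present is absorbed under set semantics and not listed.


step 1: rule r2; match: 0->7, 1->5, 2->0, 3->3, 4->6; deleted nodes 0, 5; deleted edges (5,0,fn); (5,3,arg); (7,5,fn); (7,6,arg); added nodes (none); added edges (7,3,arg); (7,6,fn); result: nodes: 3:O, 6:W, 7:A, 8:W, 10:A edges: (7,3,arg); (7,6,fn); (10,7,fn); (10,8,arg)
step 2: rule r3; match: 0->10, 1->7, 2->6, 3->3, 4->8; deleted nodes 6, 7; deleted edges (7,3,arg); (7,6,fn); (10,7,fn); added nodes 11; added edges (10,11,fn); (11,3,fn); (11,8,arg); result: nodes: 3:O, 8:W, 10:A, 11:A edges: (10,8,arg); (10,11,fn); (11,3,fn); (11,8,arg)
final:
nodes: 3:O, 8:W, 10:A, 11:A
edges: (10,8,arg); (10,11,fn); (11,3,fn); (11,8,arg)


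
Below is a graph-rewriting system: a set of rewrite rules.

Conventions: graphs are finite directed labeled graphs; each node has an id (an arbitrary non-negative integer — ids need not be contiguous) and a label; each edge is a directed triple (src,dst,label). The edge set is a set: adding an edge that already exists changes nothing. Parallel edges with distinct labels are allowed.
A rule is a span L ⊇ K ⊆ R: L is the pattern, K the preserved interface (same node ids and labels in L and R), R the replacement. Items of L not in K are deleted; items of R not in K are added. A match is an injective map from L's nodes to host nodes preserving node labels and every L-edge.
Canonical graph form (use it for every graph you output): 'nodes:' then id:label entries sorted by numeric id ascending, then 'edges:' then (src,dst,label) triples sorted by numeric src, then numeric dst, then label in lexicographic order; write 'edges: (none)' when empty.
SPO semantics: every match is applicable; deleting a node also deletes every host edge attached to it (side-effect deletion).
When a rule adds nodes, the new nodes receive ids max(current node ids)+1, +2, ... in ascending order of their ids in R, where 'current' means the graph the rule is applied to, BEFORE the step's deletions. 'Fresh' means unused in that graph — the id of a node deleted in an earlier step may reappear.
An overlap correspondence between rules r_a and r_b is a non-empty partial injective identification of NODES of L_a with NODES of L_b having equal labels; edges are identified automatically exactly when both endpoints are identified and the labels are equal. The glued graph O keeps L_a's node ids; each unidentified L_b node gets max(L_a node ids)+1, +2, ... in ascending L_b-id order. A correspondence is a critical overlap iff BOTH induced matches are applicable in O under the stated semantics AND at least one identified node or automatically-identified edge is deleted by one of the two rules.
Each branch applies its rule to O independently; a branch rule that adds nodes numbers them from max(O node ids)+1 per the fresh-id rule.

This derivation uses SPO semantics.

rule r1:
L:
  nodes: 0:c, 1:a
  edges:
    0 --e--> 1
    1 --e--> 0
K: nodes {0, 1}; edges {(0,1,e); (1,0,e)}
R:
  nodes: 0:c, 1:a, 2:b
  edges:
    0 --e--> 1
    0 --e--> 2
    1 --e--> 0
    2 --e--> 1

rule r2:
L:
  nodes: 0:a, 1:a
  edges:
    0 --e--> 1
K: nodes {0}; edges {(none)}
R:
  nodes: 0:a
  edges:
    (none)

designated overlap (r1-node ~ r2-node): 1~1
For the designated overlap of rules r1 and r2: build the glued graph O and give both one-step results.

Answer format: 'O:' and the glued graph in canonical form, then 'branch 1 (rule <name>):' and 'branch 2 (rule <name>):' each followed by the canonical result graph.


O:
nodes: 0:c, 1:a, 2:a
edges: (0,1,e); (1,0,e); (2,1,e)
branch 1 (rule r1):
nodes: 0:c, 1:a, 2:a, 3:b
edges: (0,1,e); (0,3,e); (1,0,e); (2,1,e); (3,1,e)
branch 2 (rule r2):
nodes: 0:c, 2:a
edges: (none)


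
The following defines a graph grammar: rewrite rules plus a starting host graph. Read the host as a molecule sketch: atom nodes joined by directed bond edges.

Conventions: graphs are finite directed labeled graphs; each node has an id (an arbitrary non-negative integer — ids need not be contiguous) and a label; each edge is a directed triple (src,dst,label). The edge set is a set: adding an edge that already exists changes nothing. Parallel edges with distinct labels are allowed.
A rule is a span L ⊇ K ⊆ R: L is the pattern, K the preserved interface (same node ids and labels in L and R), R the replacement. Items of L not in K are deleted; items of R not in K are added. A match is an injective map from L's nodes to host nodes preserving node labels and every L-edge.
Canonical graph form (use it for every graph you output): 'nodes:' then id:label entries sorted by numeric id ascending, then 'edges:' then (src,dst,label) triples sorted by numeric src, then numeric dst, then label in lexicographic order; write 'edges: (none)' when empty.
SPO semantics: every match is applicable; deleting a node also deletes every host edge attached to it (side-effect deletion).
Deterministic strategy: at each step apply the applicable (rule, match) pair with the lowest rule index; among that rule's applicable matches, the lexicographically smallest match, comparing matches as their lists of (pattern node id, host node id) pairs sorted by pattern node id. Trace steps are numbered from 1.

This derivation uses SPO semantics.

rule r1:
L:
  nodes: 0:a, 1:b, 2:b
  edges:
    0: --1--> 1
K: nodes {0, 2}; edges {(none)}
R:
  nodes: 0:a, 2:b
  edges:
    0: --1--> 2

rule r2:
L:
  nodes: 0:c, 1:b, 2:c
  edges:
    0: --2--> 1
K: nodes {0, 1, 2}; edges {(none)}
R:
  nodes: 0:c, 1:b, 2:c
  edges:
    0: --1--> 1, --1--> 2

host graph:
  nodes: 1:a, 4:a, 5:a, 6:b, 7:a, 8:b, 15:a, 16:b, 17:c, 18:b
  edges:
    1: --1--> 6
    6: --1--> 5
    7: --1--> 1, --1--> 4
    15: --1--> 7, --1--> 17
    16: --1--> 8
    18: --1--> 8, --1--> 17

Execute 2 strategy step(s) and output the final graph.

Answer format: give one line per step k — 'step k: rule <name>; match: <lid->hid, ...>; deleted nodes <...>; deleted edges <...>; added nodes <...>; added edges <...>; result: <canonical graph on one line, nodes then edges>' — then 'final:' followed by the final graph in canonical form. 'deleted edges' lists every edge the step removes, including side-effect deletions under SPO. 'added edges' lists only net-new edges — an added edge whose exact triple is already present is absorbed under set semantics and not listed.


step 1: rule r1; match: 0->1, 1->6, 2->8; deleted nodes 6; deleted edges (1,6,1); (6,5,1); added nodes (none); added edges (1,8,1); result: nodes: 1:a, 4:a, 5:a, 7:a, 8:b, 15:a, 16:b, 17:c, 18:b edges: (1,8,1); (7,1,1); (7,4,1); (15,7,1); (15,17,1); (16,8,1); (18,8,1); (18,17,1)
step 2: rule r1; match: 0->1, 1->8, 2->16; deleted nodes 8; deleted edges (1,8,1); (16,8,1); (18,8,1); added nodes (none); added edges (1,16,1); result: nodes: 1:a, 4:a, 5:a, 7:a, 15:a, 16:b, 17:c, 18:b edges: (1,16,1); (7,1,1); (7,4,1); (15,7,1); (15,17,1); (18,17,1)
final:
nodes: 1:a, 4:a, 5:a, 7:a, 15:a, 16:b, 17:c, 18:b
edges: (1,16,1); (7,1,1); (7,4,1); (15,7,1); (15,17,1); (18,17,1)


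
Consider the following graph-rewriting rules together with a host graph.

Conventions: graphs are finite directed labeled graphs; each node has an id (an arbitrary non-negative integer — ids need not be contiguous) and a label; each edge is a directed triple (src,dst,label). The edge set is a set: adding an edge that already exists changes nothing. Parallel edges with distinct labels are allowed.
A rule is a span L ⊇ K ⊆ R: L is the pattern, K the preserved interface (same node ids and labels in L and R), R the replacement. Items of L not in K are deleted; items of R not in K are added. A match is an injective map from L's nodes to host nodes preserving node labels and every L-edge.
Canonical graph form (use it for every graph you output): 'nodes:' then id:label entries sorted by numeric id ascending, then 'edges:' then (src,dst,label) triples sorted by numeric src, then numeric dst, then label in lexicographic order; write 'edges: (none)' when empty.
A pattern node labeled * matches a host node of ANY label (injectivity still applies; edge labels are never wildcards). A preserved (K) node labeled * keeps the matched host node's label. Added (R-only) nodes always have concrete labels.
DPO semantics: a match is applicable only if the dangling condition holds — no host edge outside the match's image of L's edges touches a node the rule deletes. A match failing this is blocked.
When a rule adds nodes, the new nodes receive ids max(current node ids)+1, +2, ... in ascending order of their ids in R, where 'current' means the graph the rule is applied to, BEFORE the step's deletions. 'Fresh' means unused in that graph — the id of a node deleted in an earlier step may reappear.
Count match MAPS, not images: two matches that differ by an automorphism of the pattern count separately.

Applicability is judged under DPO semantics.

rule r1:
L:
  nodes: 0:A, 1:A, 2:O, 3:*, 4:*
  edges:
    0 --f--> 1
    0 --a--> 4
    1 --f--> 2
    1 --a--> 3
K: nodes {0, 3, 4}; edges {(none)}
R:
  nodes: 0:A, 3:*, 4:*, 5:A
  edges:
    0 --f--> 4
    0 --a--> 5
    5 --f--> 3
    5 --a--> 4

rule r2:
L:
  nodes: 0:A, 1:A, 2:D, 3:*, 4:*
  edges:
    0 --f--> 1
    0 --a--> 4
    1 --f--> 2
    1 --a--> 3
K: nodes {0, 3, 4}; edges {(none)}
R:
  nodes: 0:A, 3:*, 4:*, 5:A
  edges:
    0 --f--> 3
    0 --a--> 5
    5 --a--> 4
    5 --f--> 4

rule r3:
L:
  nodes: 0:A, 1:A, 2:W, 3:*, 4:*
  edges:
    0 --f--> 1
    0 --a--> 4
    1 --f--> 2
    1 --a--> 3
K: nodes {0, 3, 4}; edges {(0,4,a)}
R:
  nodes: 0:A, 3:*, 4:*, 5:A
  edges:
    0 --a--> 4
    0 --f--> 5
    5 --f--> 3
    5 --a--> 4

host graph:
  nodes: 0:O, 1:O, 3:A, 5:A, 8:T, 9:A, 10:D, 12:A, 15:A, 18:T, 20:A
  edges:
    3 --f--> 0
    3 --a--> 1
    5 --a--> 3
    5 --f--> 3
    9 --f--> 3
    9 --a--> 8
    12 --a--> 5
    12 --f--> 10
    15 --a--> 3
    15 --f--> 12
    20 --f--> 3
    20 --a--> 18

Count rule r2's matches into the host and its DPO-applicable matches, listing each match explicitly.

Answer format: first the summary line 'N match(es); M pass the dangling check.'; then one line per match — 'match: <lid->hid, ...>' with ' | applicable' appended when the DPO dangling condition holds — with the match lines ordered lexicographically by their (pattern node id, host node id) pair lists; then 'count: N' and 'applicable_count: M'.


1 match(es); 1 pass the dangling check.
match: 0->15, 1->12, 2->10, 3->5, 4->3 | applicable
count: 1
applicable_count: 1


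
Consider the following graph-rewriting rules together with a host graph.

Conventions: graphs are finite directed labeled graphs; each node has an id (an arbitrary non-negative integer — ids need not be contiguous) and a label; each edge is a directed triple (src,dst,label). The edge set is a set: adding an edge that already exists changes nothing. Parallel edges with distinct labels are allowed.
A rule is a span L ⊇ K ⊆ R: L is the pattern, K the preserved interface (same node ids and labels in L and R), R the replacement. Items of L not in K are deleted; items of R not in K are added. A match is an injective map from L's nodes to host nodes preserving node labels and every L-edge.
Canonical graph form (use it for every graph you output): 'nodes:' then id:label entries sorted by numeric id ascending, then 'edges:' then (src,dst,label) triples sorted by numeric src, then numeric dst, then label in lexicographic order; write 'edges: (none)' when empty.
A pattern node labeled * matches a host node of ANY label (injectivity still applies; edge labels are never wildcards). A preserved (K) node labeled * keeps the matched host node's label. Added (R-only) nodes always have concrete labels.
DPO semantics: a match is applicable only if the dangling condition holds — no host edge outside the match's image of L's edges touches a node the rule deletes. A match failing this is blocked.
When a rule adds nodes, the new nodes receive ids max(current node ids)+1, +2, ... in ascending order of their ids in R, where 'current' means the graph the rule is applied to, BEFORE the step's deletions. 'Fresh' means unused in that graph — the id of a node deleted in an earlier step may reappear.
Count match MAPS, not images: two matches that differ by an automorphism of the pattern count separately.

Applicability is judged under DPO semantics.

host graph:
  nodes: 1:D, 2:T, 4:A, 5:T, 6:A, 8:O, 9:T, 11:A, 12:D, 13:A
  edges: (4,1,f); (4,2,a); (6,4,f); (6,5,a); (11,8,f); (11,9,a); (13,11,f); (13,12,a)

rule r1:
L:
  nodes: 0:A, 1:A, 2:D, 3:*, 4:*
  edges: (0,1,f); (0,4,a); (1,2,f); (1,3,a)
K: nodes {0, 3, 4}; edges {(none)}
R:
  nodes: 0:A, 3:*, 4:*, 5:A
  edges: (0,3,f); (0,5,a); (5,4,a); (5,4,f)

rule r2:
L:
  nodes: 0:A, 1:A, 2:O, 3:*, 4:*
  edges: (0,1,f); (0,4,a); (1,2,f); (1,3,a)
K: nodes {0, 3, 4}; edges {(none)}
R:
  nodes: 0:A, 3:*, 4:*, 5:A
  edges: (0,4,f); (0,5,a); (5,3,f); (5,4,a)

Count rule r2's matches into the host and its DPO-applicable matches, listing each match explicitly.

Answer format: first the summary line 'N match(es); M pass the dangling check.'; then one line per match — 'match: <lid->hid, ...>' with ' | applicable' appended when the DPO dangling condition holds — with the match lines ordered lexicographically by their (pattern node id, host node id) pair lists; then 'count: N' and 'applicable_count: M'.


1 match(es); 1 pass the dangling check.
match: 0->13, 1->11, 2->8, 3->9, 4->12 | applicable
count: 1
applicable_count: 1


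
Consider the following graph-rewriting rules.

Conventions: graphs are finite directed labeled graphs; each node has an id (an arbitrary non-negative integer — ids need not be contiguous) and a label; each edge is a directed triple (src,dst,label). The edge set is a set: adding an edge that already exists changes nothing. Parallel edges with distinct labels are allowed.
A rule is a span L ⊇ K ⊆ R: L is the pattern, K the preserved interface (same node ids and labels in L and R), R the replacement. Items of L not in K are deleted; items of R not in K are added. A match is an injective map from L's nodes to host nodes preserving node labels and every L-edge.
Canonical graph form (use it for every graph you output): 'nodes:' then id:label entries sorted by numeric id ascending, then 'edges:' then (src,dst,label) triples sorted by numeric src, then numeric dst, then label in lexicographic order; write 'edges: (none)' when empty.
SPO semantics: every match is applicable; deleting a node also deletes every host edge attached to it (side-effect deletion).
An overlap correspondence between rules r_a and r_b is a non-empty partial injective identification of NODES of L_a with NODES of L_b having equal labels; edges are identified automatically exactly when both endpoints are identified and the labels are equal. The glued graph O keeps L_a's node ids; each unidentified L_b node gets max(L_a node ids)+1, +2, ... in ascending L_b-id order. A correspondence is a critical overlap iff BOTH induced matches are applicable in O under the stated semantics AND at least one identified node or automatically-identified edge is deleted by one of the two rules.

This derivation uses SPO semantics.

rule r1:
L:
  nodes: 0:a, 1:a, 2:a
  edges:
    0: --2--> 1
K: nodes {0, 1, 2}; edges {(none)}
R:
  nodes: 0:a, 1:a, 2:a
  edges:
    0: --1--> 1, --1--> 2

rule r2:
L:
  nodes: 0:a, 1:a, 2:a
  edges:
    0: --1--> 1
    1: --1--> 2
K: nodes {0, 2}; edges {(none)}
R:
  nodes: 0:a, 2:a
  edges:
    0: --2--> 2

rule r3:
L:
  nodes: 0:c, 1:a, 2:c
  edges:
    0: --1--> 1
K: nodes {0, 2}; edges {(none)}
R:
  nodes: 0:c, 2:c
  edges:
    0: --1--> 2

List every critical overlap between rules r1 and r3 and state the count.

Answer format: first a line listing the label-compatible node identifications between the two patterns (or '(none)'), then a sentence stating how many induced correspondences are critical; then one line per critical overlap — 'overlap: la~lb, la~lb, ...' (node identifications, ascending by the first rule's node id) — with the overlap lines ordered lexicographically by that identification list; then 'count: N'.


label-compatible node identifications between L(r1) and L(r3): 0~1, 1~1, 2~1
3 of the induced correspondences are critical overlaps of r1 and r3.
overlap: 0~1
overlap: 1~1
overlap: 2~1
count: 3


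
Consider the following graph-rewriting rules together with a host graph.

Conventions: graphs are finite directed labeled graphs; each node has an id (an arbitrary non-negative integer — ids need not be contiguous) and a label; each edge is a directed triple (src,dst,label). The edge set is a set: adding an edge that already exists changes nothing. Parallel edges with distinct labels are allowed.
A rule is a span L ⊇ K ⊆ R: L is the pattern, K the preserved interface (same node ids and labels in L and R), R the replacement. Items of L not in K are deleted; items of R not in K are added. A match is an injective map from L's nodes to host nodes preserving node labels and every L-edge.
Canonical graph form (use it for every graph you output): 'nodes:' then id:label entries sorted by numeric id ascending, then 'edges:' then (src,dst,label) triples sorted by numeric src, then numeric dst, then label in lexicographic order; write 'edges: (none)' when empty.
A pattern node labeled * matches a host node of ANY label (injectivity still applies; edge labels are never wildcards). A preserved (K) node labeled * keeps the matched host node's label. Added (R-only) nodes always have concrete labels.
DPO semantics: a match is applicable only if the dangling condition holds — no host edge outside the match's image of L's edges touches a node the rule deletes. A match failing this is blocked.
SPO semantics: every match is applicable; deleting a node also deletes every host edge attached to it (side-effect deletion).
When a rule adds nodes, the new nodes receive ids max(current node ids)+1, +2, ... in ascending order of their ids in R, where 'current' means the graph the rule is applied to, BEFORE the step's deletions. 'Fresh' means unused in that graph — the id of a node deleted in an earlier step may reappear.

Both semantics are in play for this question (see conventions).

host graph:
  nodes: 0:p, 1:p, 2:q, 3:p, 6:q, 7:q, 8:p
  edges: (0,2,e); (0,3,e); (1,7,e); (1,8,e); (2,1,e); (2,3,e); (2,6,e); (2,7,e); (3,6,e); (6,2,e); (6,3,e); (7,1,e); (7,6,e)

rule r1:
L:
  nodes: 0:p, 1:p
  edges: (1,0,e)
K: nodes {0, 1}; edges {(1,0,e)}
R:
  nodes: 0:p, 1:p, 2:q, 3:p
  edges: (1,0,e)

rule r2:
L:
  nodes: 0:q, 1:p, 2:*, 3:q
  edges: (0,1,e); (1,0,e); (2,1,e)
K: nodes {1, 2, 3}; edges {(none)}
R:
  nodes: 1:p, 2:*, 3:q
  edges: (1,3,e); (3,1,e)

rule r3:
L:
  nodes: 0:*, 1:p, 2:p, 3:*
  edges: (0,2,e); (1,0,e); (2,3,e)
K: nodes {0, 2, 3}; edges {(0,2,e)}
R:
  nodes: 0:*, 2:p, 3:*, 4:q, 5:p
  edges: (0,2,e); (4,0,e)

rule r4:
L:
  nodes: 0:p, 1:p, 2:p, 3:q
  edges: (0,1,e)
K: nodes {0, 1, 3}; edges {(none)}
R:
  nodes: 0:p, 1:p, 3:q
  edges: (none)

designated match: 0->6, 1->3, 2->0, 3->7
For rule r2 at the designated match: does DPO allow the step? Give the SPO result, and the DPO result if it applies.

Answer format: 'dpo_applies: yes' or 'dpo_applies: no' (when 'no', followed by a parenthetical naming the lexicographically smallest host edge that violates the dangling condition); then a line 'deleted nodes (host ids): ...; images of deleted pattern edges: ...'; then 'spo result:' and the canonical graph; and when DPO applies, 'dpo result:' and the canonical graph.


dpo_applies: no
(the rule deletes node 6, which keeps host edge (2,6,e) outside the match image — the dangling condition fails, DPO blocks; SPO proceeds and side-deletes such edges)
deleted nodes (host ids): 6; images of deleted pattern edges: (0,3,e); (3,6,e); (6,3,e)
spo result:
nodes: 0:p, 1:p, 2:q, 3:p, 7:q, 8:p
edges: (0,2,e); (1,7,e); (1,8,e); (2,1,e); (2,3,e); (2,7,e); (3,7,e); (7,1,e); (7,3,e)


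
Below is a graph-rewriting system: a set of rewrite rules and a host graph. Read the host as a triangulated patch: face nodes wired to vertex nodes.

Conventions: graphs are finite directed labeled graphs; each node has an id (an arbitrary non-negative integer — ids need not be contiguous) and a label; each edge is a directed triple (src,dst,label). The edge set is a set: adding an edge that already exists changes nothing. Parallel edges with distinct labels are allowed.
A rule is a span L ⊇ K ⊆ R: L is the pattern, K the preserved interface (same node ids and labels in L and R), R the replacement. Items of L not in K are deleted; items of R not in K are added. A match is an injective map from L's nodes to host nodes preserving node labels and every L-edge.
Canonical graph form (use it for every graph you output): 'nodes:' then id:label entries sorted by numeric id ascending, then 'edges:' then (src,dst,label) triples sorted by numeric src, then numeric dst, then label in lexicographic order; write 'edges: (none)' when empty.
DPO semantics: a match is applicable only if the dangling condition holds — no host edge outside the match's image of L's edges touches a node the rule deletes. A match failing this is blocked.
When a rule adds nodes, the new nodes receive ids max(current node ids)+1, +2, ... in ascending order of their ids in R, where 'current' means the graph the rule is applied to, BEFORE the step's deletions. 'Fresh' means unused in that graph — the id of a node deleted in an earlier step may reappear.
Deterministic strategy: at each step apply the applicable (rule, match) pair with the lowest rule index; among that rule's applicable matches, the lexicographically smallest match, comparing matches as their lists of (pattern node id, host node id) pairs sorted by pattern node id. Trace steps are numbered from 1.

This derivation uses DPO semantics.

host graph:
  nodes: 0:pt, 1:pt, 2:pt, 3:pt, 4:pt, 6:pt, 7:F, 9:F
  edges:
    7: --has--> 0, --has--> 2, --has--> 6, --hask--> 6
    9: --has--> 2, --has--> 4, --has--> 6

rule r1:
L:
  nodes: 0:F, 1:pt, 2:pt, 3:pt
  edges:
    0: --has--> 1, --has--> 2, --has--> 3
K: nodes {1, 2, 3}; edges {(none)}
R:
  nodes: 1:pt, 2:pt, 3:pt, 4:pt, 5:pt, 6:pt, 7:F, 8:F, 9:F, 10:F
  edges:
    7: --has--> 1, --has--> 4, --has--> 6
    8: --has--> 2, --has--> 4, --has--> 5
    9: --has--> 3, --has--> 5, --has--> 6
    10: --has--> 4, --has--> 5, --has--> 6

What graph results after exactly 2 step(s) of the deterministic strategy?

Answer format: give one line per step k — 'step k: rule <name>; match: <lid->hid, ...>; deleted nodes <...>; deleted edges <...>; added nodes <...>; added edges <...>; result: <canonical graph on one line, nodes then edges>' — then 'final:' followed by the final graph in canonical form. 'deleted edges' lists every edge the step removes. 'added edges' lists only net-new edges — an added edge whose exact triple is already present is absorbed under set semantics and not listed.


step 1: rule r1; match: 0->9, 1->2, 2->4, 3->6; deleted nodes 9; deleted edges (9,2,has); (9,4,has); (9,6,has); added nodes 10, 11, 12, 13, 14, 15, 16; added edges (13,2,has); (13,10,has); (13,12,has); (14,4,has); (14,10,has); (14,11,has); (15,6,has); (15,11,has); (15,12,has); (16,10,has); (16,11,has); (16,12,has); result: nodes: 0:pt, 1:pt, 2:pt, 3:pt, 4:pt, 6:pt, 7:F, 10:pt, 11:pt, 12:pt, 13:F, 14:F, 15:F, 16:F edges: (7,0,has); (7,2,has); (7,6,has); (7,6,hask); (13,2,has); (13,10,has); (13,12,has); (14,4,has); (14,10,has); (14,11,has); (15,6,has); (15,11,has); (15,12,has); (16,10,has); (16,11,has); (16,12,has)
step 2: rule r1; match: 0->13, 1->2, 2->10, 3->12; deleted nodes 13; deleted edges (13,2,has); (13,10,has); (13,12,has); added nodes 17, 18, 19, 20, 21, 22, 23; added edges (20,2,has); (20,17,has); (20,19,has); (21,10,has); (21,17,has); (21,18,has); (22,12,has); (22,18,has); (22,19,has); (23,17,has); (23,18,has); (23,19,has); result: nodes: 0:pt, 1:pt, 2:pt, 3:pt, 4:pt, 6:pt, 7:F, 10:pt, 11:pt, 12:pt, 14:F, 15:F, 16:F, 17:pt, 18:pt, 19:pt, 20:F, 21:F, 22:F, 23:F edges: (7,0,has); (7,2,has); (7,6,has); (7,6,hask); (14,4,has); (14,10,has); (14,11,has); (15,6,has); (15,11,has); (15,12,has); (16,10,has); (16,11,has); (16,12,has); (20,2,has); (20,17,has); (20,19,has); (21,10,has); (21,17,has); (21,18,has); (22,12,has); (22,18,has); (22,19,has); (23,17,has); (23,18,has); (23,19,has)
final:
nodes: 0:pt, 1:pt, 2:pt, 3:pt, 4:pt, 6:pt, 7:F, 10:pt, 11:pt, 12:pt, 14:F, 15:F, 16:F, 17:pt, 18:pt, 19:pt, 20:F, 21:F, 22:F, 23:F
edges: (7,0,has); (7,2,has); (7,6,has); (7,6,hask); (14,4,has); (14,10,has); (14,11,has); (15,6,has); (15,11,has); (15,12,has); (16,10,has); (16,11,has); (16,12,has); (20,2,has); (20,17,has); (20,19,has); (21,10,has); (21,17,has); (21,18,has); (22,12,has); (22,18,has); (22,19,has); (23,17,has); (23,18,has); (23,19,has)


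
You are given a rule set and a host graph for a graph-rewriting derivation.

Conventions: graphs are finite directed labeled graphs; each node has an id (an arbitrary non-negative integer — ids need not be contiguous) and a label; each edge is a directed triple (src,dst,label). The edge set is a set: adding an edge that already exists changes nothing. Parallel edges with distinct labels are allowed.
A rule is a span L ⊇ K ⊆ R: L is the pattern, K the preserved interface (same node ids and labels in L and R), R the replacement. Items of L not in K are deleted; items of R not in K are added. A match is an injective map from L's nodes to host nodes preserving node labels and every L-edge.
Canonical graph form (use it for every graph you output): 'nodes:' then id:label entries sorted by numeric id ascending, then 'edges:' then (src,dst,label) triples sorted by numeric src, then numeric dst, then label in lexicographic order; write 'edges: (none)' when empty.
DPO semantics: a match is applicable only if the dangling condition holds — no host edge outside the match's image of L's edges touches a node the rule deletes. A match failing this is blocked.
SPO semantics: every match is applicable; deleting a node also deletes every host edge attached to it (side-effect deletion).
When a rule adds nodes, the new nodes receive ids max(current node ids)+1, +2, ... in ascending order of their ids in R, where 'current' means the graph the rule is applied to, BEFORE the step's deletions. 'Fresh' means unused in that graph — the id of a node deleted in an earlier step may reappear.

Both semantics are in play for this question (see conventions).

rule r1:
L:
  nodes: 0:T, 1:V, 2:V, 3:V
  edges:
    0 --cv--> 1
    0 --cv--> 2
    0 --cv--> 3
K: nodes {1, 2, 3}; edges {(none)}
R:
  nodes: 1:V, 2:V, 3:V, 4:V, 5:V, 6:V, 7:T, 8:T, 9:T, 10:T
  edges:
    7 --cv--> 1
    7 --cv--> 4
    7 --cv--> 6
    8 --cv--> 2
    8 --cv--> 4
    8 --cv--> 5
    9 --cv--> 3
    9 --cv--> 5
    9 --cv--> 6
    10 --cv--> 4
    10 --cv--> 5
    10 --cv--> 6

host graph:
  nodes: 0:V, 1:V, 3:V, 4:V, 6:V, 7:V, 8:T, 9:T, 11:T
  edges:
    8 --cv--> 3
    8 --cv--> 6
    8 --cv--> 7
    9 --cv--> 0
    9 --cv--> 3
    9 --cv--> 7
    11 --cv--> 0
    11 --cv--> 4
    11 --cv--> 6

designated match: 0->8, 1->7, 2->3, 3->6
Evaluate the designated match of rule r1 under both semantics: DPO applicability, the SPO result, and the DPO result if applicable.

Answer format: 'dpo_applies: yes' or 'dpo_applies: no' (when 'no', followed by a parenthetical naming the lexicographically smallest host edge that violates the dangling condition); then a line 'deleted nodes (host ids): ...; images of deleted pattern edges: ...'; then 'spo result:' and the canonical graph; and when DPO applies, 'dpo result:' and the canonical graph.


dpo_applies: yes
deleted nodes (host ids): 8; images of deleted pattern edges: (8,3,cv); (8,6,cv); (8,7,cv)
spo result:
nodes: 0:V, 1:V, 3:V, 4:V, 6:V, 7:V, 9:T, 11:T, 12:V, 13:V, 14:V, 15:T, 16:T, 17:T, 18:T
edges: (9,0,cv); (9,3,cv); (9,7,cv); (11,0,cv); (11,4,cv); (11,6,cv); (15,7,cv); (15,12,cv); (15,14,cv); (16,3,cv); (16,12,cv); (16,13,cv); (17,6,cv); (17,13,cv); (17,14,cv); (18,12,cv); (18,13,cv); (18,14,cv)
dpo result:
nodes: 0:V, 1:V, 3:V, 4:V, 6:V, 7:V, 9:T, 11:T, 12:V, 13:V, 14:V, 15:T, 16:T, 17:T, 18:T
edges: (9,0,cv); (9,3,cv); (9,7,cv); (11,0,cv); (11,4,cv); (11,6,cv); (15,7,cv); (15,12,cv); (15,14,cv); (16,3,cv); (16,12,cv); (16,13,cv); (17,6,cv); (17,13,cv); (17,14,cv); (18,12,cv); (18,13,cv); (18,14,cv)
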